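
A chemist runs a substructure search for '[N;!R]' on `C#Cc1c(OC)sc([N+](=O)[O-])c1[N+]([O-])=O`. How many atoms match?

2

Check the 15 heavy atoms by environment: 1× s (aromatic, in 5-ring) → no; 4× c (aromatic, in 5-ring) → no; 2× N (charge +1, acyclic) → match; 2× O (charge -1, acyclic) → no; 3× O (acyclic) → no; 3× C (acyclic) → no.
That gives 2 matching atoms.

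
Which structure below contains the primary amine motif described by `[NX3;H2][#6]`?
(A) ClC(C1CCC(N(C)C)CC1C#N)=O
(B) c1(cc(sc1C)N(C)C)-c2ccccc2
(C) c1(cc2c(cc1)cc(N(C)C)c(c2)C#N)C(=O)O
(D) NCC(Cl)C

[NX3;H2][#6] describes a trivalent nitrogen with two H attached to carbon (a primary amine).
(A) has a nitrile (-C#N) but the nitrogen is NX1 (triple-bonded), not NX3 with two H.
(B) has a dimethylamino group (-N(CH3)2) but the nitrogen has H0, not H2.
(C) has a dimethylamino group (-N(CH3)2) but the nitrogen has H0, not H2.
(D) contains a primary amino group (-NH2), which satisfies every atom and bond constraint.
So the answer is (D).

D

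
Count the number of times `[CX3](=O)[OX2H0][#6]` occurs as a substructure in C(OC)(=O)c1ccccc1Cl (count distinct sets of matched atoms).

1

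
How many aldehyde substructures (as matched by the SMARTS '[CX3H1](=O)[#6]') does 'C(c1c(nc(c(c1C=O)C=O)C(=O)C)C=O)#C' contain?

3

[CX3H1](=O)[#6] is the SMARTS for an aldehyde: an sp2 carbon with one H, double-bonded to O and single-bonded to carbon.
The molecule carries 3 separate instances of an aldehyde (-CHO) meeting every constraint; each maps to a distinct set of atoms, giving 3 matches.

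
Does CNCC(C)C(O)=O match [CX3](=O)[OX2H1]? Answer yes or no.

Yes

The pattern [CX3](=O)[OX2H1] describes an sp2 carbon double-bonded to O and single-bonded to an -OH oxygen — a carboxylic acid.
The molecule carries a carboxylic acid group (-C(=O)OH), whose atoms satisfy every constraint of the query, so the pattern matches.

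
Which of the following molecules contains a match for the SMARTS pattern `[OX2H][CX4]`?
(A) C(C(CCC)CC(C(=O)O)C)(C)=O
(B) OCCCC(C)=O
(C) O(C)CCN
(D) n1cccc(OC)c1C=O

B

[OX2H][CX4] describes a hydroxyl oxygen bound to an sp3 (X4) carbon (an aliphatic alcohol).
(A) has a carboxylic acid group (-C(=O)OH) but the -OH is on a CX3 carbonyl carbon, not a CX4 carbon.
(B) contains a hydroxyl group (-OH), which satisfies every atom and bond constraint.
(C) has a methoxy ether (-OCH3) but the oxygen has H0 (ether), not H1.
(D) has a methoxy ether (-OCH3) but the oxygen has H0 (ether), not H1.
So the answer is (B).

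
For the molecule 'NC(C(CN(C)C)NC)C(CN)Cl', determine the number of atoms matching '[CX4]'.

Check the 13 heavy atoms by environment: 8× C (X4) → match; 4× N (X3) → no; 1× Cl (X1) → no.
That gives 8 matching atoms.

8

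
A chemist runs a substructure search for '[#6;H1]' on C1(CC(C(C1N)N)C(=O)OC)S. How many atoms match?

Check the 12 heavy atoms by environment: 1× C (H2) → no; 4× C (H1) → match; 2× N (H2) → no; 1× C (H0) → no; 2× O (H0) → no; 1× C (H3) → no; 1× S (H1) → no.
That gives 4 matching atoms.

4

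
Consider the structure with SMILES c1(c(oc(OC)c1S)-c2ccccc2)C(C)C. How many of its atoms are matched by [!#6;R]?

1

Check the 17 heavy atoms by environment: 1× o (aromatic, in 5-ring) → match; 4× c (aromatic, in 5-ring) → no; 4× C (acyclic) → no; 1× S (acyclic) → no; 6× c (aromatic, in 6-ring) → no; 1× O (acyclic) → no.
That gives 1 matching atom.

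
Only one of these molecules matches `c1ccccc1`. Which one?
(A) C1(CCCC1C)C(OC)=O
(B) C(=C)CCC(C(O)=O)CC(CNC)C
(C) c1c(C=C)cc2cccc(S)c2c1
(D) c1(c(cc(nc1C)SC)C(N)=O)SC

C

c1ccccc1 describes six aromatic carbons in a ring (a benzene ring).
(A) has a methyl group (-CH3) but no six-membered all-carbon aromatic ring is present.
(B) has a methyl group (-CH3) but no six-membered all-carbon aromatic ring is present.
(C) contains the required atom environment, so the pattern matches.
(D) has a methyl group (-CH3) but no six-membered all-carbon aromatic ring is present.
So the answer is (C).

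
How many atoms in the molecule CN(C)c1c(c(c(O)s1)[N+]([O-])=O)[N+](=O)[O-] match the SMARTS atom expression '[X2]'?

2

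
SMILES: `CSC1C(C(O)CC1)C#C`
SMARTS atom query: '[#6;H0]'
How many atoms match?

1

The query [#6;H0] means: any carbon with no attached hydrogen.
Check the 10 heavy atoms by environment: 4× C (H1) → no; 2× C (H2) → no; 1× C (H0) → match; 1× O (H1) → no; 1× S (H0) → no; 1× C (H3) → no.
That gives 1 matching atom.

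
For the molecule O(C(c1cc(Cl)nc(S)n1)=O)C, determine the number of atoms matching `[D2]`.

4

The query [D2] means: atom with exactly two heavy-atom neighbours.
Check the 12 heavy atoms by environment: 2× n (aromatic, D2) → match; 3× c (aromatic, D3) → no; 1× c (aromatic, D2) → match; 1× S (D1) → no; 1× Cl (D1) → no; 1× C (D3) → no; 1× O (D1) → no; 1× O (D2) → match; 1× C (D1) → no.
Summing the matching environments: 2 + 1 + 1 = 4 matching atoms.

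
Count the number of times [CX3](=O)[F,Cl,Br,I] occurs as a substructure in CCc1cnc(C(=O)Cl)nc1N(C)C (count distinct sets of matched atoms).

1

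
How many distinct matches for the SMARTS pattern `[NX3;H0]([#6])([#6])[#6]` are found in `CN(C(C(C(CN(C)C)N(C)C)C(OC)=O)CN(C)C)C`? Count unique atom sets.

[NX3;H0]([#6])([#6])[#6] is the SMARTS for a tertiary amine: a trivalent nitrogen with no H, bonded to three carbons.
The molecule carries 4 separate instances of a dimethylamino group (-N(CH3)2) meeting every constraint; each maps to a distinct set of atoms, giving 4 matches.

4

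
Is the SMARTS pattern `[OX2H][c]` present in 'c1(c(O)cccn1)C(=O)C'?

Yes

The pattern [OX2H][c] describes a hydroxyl oxygen attached to an aromatic carbon — a phenol.
The molecule carries a hydroxyl group (-OH), whose atoms satisfy every constraint of the query, so the pattern matches.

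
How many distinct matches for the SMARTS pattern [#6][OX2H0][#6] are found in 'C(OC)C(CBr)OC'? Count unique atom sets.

[#6][OX2H0][#6] is the SMARTS for an ether: an aliphatic oxygen bridging two carbons with no H on the oxygen.
The molecule carries 2 separate instances of a methoxy ether (-OCH3) meeting every constraint; each maps to a distinct set of atoms, giving 2 matches.

2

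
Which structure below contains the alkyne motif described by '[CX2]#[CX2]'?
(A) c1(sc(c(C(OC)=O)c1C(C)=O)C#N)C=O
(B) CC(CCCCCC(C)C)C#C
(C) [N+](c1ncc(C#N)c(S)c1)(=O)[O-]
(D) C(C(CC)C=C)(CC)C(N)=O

[CX2]#[CX2] describes a carbon-carbon triple bond (an alkyne).
(A) has a nitrile (-C#N) but the triple bond is C#N, not C#C.
(B) contains an ethynyl group (-C#CH), which satisfies every atom and bond constraint.
(C) has a nitrile (-C#N) but the triple bond is C#N, not C#C.
(D) has a vinyl group (-CH=CH2) but the C=C is a double bond; both carbons are CX3, not CX2.
So the answer is (B).

B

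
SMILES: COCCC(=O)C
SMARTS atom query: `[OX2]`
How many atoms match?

1

Check the 7 heavy atoms by environment: 4× C (X4) → no; 1× C (X3) → no; 1× O (X1) → no; 1× O (X2) → match.
That gives 1 matching atom.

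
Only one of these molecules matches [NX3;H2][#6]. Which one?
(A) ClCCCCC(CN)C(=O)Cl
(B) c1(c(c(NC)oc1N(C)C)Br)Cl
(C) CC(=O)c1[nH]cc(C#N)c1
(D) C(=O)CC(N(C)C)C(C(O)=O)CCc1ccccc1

A

[NX3;H2][#6] describes a trivalent nitrogen with two H attached to carbon (a primary amine).
(A) contains a primary amino group (-NH2), which satisfies every atom and bond constraint.
(B) has a dimethylamino group (-N(CH3)2) but the nitrogen has H0, not H2.
(C) has a nitrile (-C#N) but the nitrogen is NX1 (triple-bonded), not NX3 with two H.
(D) has a dimethylamino group (-N(CH3)2) but the nitrogen has H0, not H2.
So the answer is (A).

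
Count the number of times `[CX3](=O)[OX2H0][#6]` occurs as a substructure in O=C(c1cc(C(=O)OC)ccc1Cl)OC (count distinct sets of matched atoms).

[CX3](=O)[OX2H0][#6] is the SMARTS for an ester: a carbonyl carbon bonded to an oxygen that is itself bonded to carbon (no H on that O).
The molecule carries 2 separate instances of a methyl-ester group (-C(=O)OCH3) meeting every constraint; each maps to a distinct set of atoms, giving 2 matches.

2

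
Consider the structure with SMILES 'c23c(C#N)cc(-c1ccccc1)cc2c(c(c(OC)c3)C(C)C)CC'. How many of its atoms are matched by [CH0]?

1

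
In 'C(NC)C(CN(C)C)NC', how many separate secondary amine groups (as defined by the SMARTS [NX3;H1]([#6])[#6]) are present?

2

[NX3;H1]([#6])[#6] is the SMARTS for a secondary amine: a trivalent nitrogen with one H, bonded to two carbons.
The molecule carries 2 separate instances of an N-methylamino group (-NHCH3) meeting every constraint; each maps to a distinct set of atoms, giving 2 matches.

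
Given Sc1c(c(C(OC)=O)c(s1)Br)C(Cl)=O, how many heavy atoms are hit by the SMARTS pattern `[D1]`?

The query [D1] means: atom with exactly one heavy-atom neighbour (degree 1).
Check the 14 heavy atoms by environment: 1× s (aromatic, D2) → no; 4× c (aromatic, D3) → no; 2× C (D3) → no; 2× O (D1) → match; 1× O (D2) → no; 1× C (D1) → match; 1× Br (D1) → match; 1× Cl (D1) → match; 1× S (D1) → match.
Summing the matching environments: 2 + 1 + 1 + 1 + 1 = 6 matching atoms.

6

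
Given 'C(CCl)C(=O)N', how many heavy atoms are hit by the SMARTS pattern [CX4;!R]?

2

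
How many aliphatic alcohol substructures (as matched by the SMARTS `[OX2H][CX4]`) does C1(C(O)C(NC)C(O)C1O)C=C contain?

3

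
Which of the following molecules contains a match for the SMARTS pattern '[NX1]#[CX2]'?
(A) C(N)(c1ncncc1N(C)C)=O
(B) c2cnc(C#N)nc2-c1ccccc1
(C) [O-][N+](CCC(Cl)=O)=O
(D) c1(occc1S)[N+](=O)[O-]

B

[NX1]#[CX2] describes a nitrogen triple-bonded to a two-connected carbon (a nitrile).
(A) has a primary amide (-C(=O)NH2) but the nitrogen is NX3, not NX1.
(B) contains a nitrile (-C#N), which satisfies every atom and bond constraint.
(C) has a nitro group (-[N+](=O)[O-]) but there is no C#N triple bond.
(D) has a nitro group (-[N+](=O)[O-]) but there is no C#N triple bond.
So the answer is (B).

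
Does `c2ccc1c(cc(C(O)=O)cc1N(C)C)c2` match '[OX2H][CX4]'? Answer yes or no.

No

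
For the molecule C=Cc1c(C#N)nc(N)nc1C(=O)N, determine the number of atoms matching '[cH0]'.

The query [cH0] means: aromatic carbon with no attached hydrogen (substituted or ring-fusion).
Check the 14 heavy atoms by environment: 2× n (aromatic, H0) → no; 4× c (aromatic, H0) → match; 2× C (H0) → no; 1× O (H0) → no; 2× N (H2) → no; 1× N (H0) → no; 1× C (H1) → no; 1× C (H2) → no.
That gives 4 matching atoms.

4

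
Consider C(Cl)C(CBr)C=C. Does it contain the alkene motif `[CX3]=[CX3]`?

Yes

The pattern [CX3]=[CX3] describes a non-aromatic C=C double bond between two sp2 carbons — an alkene.
The molecule carries a vinyl group (-CH=CH2), whose atoms satisfy every constraint of the query, so the pattern matches.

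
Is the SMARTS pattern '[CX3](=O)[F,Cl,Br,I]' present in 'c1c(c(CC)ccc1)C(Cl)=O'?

The pattern [CX3](=O)[F,Cl,Br,I] describes a carbonyl carbon bonded to a halogen — an acyl halide.
The molecule carries an acyl chloride (-C(=O)Cl), whose atoms satisfy every constraint of the query, so the pattern matches.

Yes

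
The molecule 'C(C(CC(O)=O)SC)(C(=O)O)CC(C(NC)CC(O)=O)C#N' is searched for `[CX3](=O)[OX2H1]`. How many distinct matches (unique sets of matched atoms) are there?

[CX3](=O)[OX2H1] is the SMARTS for a carboxylic acid: an sp2 carbon double-bonded to O and single-bonded to an -OH oxygen.
The molecule carries 3 separate instances of a carboxylic acid group (-C(=O)OH) meeting every constraint; each maps to a distinct set of atoms, giving 3 matches.

3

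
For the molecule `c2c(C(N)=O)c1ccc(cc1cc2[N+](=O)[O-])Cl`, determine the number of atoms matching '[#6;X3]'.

11

Check the 17 heavy atoms by environment: 10× c (aromatic, X3) → match; 1× N (charge +1, X3) → no; 1× O (charge -1, X1) → no; 2× O (X1) → no; 1× C (X3) → match; 1× N (X3) → no; 1× Cl (X1) → no.
Summing the matching environments: 10 + 1 = 11 matching atoms.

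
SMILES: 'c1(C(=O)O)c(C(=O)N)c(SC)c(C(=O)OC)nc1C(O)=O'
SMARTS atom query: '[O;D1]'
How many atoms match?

6

The query [O;D1] means: aliphatic oxygen bonded to exactly one heavy atom.
Check the 21 heavy atoms by environment: 1× n (aromatic, D2) → no; 5× c (aromatic, D3) → no; 4× C (D3) → no; 6× O (D1) → match; 1× O (D2) → no; 2× C (D1) → no; 1× N (D1) → no; 1× S (D2) → no.
That gives 6 matching atoms.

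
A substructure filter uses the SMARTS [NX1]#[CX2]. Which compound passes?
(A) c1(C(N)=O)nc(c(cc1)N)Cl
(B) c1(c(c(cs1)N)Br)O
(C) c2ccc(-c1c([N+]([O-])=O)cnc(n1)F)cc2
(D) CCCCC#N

D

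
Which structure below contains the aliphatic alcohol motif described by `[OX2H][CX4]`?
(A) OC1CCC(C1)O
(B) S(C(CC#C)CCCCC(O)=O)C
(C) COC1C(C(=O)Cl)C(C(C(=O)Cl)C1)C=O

A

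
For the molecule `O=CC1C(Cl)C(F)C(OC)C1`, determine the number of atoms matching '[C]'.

The query [C] means: uppercase C matches aliphatic (non-aromatic) carbon only.
Check the 11 heavy atoms by environment: 7× C → match; 2× O → no; 1× F → no; 1× Cl → no.
That gives 7 matching atoms.

7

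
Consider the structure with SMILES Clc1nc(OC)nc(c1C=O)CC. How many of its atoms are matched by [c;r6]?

4

Check the 13 heavy atoms by environment: 2× n (aromatic, in 6-ring) → no; 4× c (aromatic, in 6-ring) → match; 2× O (acyclic) → no; 4× C (acyclic) → no; 1× Cl (acyclic) → no.
That gives 4 matching atoms.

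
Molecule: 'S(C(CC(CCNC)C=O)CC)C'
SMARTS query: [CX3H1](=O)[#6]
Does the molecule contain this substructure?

The pattern [CX3H1](=O)[#6] describes an sp2 carbon with one H, double-bonded to O and single-bonded to carbon — an aldehyde.
The molecule carries an aldehyde (-CHO), whose atoms satisfy every constraint of the query, so the pattern matches.

Yes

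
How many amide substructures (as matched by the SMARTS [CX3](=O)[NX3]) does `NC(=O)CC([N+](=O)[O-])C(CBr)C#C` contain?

1

[CX3](=O)[NX3] is the SMARTS for an amide: a carbonyl carbon bonded to a trivalent nitrogen.
Exactly one fragment in the molecule meets all constraints, giving 1 match.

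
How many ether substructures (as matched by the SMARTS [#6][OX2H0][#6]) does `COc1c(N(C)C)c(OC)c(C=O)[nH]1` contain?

[#6][OX2H0][#6] is the SMARTS for an ether: an aliphatic oxygen bridging two carbons with no H on the oxygen.
The molecule carries 2 separate instances of a methoxy ether (-OCH3) meeting every constraint; each maps to a distinct set of atoms, giving 2 matches.

2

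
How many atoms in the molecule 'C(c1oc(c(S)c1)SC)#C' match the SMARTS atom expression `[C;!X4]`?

Check the 10 heavy atoms by environment: 1× o (aromatic, X2) → no; 4× c (aromatic, X3) → no; 2× S (X2) → no; 1× C (X4) → no; 2× C (X2) → match.
That gives 2 matching atoms.

2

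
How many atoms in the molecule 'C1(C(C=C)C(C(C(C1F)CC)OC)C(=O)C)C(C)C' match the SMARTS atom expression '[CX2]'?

The query [CX2] means: C with X2: aliphatic carbon with exactly 2 total connections.
Check the 19 heavy atoms by environment: 13× C (X4) → no; 1× F (X1) → no; 1× O (X2) → no; 3× C (X3) → no; 1× O (X1) → no.
No environment satisfies the query, so 0 matching atoms.

0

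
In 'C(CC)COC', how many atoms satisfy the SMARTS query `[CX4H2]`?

The query [CX4H2] means: sp3 carbon (X4) with exactly two hydrogens.
Check the 6 heavy atoms by environment: 3× C (H2, X4) → match; 1× O (H0, X2) → no; 2× C (H3, X4) → no.
That gives 3 matching atoms.

3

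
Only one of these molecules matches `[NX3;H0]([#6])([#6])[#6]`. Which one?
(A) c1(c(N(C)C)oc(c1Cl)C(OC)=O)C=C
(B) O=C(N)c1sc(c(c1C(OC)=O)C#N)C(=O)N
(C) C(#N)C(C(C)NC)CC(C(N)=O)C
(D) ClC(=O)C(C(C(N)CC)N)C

A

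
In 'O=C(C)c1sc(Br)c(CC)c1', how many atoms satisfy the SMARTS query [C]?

4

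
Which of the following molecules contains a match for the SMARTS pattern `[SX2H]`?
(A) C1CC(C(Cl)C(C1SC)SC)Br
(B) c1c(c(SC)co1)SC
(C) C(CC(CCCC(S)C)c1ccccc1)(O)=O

C

[SX2H] describes an aliphatic sulfur with two connections, one being H (a thiol).
(A) has a methylthio ether (-SCH3) but the sulfur has H0 (bonded to two carbons), not H1.
(B) has a methylthio ether (-SCH3) but the sulfur has H0 (bonded to two carbons), not H1.
(C) contains a thiol (-SH), which satisfies every atom and bond constraint.
So the answer is (C).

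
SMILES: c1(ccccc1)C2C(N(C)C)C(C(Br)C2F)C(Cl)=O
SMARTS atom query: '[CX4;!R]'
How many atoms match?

2

Check the 19 heavy atoms by environment: 5× C (X4, in 5-ring) → no; 6× c (aromatic, X3, in 6-ring) → no; 1× Br (X1, acyclic) → no; 1× N (X3, acyclic) → no; 2× C (X4, acyclic) → match; 1× F (X1, acyclic) → no; 1× C (X3, acyclic) → no; 1× O (X1, acyclic) → no; 1× Cl (X1, acyclic) → no.
That gives 2 matching atoms.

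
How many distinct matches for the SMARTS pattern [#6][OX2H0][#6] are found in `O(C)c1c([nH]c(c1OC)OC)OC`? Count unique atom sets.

4

[#6][OX2H0][#6] is the SMARTS for an ether: an aliphatic oxygen bridging two carbons with no H on the oxygen.
The molecule carries 4 separate instances of a methoxy ether (-OCH3) meeting every constraint; each maps to a distinct set of atoms, giving 4 matches.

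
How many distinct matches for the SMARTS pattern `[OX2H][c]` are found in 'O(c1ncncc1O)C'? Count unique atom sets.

1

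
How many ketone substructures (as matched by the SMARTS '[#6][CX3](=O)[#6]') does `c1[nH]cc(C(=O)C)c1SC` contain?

1

[#6][CX3](=O)[#6] is the SMARTS for a ketone: a carbonyl carbon (no H) flanked by two carbons.
Exactly one fragment in the molecule meets all constraints, giving 1 match.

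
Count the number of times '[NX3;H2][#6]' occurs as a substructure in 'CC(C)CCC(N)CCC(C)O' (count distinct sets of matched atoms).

[NX3;H2][#6] is the SMARTS for a primary amine: a trivalent nitrogen with two H attached to carbon.
Exactly one fragment in the molecule meets all constraints, giving 1 match.

1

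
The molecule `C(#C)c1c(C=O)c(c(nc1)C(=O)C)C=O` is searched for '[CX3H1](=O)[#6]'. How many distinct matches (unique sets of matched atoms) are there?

[CX3H1](=O)[#6] is the SMARTS for an aldehyde: an sp2 carbon with one H, double-bonded to O and single-bonded to carbon.
The molecule carries 2 separate instances of an aldehyde (-CHO) meeting every constraint; each maps to a distinct set of atoms, giving 2 matches.

2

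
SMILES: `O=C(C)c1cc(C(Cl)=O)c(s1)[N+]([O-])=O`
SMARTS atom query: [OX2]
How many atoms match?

Check the 14 heavy atoms by environment: 1× s (aromatic, X2) → no; 4× c (aromatic, X3) → no; 1× N (charge +1, X3) → no; 1× O (charge -1, X1) → no; 3× O (X1) → no; 2× C (X3) → no; 1× C (X4) → no; 1× Cl (X1) → no.
No environment satisfies the query, so 0 matching atoms.

0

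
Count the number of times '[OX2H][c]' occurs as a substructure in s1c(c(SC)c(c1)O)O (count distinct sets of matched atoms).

2

[OX2H][c] is the SMARTS for a phenol: a hydroxyl oxygen attached to an aromatic carbon.
The molecule carries 2 separate instances of a hydroxyl group (-OH) meeting every constraint; each maps to a distinct set of atoms, giving 2 matches.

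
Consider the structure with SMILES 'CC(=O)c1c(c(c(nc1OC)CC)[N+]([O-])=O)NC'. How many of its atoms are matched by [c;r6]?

The query [c;r6] means: aromatic carbon that belongs to a six-membered ring.
Check the 18 heavy atoms by environment: 1× n (aromatic, in 6-ring) → no; 5× c (aromatic, in 6-ring) → match; 1× N (charge +1, acyclic) → no; 1× O (charge -1, acyclic) → no; 3× O (acyclic) → no; 6× C (acyclic) → no; 1× N (acyclic) → no.
That gives 5 matching atoms.

5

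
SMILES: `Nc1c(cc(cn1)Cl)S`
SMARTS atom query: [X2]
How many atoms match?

The query [X2] means: any atom with exactly two total connections (bonds + H).
Check the 9 heavy atoms by environment: 1× n (aromatic, X2) → match; 5× c (aromatic, X3) → no; 1× S (X2) → match; 1× N (X3) → no; 1× Cl (X1) → no.
Summing the matching environments: 1 + 1 = 2 matching atoms.

2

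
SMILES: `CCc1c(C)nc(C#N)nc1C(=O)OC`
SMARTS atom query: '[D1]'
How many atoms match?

5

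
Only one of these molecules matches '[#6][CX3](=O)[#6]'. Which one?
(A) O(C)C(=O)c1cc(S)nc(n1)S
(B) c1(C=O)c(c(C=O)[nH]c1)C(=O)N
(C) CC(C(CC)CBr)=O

[#6][CX3](=O)[#6] describes a carbonyl carbon (no H) flanked by two carbons (a ketone).
(A) has a methyl-ester group (-C(=O)OCH3) but one neighbour of the carbonyl carbon is O, not C.
(B) has a primary amide (-C(=O)NH2) but one neighbour of the carbonyl carbon is N, not C.
(C) contains an acetyl/ketone group (-C(=O)CH3), which satisfies every atom and bond constraint.
So the answer is (C).

C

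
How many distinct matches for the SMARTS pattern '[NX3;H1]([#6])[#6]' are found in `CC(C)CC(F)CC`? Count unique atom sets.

[NX3;H1]([#6])[#6] is the SMARTS for a secondary amine: a trivalent nitrogen with one H, bonded to two carbons.
No fragment in the molecule satisfies every constraint, giving 0 matches.

0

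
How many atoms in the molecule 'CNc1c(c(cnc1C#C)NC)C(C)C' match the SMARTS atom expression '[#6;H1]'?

The query [#6;H1] means: any carbon bearing exactly one hydrogen.
Check the 15 heavy atoms by environment: 1× n (aromatic, H0) → no; 1× c (aromatic, H1) → match; 4× c (aromatic, H0) → no; 1× C (H0) → no; 2× C (H1) → match; 2× N (H1) → no; 4× C (H3) → no.
Summing the matching environments: 1 + 2 = 3 matching atoms.

3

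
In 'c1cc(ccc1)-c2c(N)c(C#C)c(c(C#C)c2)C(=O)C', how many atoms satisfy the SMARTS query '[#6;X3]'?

The query [#6;X3] means: any carbon (aromatic or not) with three total connections.
Check the 20 heavy atoms by environment: 12× c (aromatic, X3) → match; 1× C (X3) → match; 1× O (X1) → no; 1× C (X4) → no; 4× C (X2) → no; 1× N (X3) → no.
Summing the matching environments: 12 + 1 = 13 matching atoms.

13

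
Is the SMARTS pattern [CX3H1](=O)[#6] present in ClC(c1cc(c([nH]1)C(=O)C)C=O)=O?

The pattern [CX3H1](=O)[#6] describes an sp2 carbon with one H, double-bonded to O and single-bonded to carbon — an aldehyde.
The molecule carries an aldehyde (-CHO), whose atoms satisfy every constraint of the query, so the pattern matches.

Yes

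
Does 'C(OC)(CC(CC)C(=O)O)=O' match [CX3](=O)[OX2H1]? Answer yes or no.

Yes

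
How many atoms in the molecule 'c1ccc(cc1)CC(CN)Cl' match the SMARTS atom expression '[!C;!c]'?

2

The query [!C;!c] means: neither aliphatic nor aromatic carbon — same as [!#6].
Check the 11 heavy atoms by environment: 3× C → no; 1× N → match; 1× Cl → match; 6× c (aromatic) → no.
Summing the matching environments: 1 + 1 = 2 matching atoms.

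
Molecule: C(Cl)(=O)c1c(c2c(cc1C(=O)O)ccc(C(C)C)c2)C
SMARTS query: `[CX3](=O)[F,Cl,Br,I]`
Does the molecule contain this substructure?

Yes

The pattern [CX3](=O)[F,Cl,Br,I] describes a carbonyl carbon bonded to a halogen — an acyl halide.
The molecule carries an acyl chloride (-C(=O)Cl), whose atoms satisfy every constraint of the query, so the pattern matches.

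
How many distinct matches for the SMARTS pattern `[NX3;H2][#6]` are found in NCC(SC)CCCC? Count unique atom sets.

1

[NX3;H2][#6] is the SMARTS for a primary amine: a trivalent nitrogen with two H attached to carbon.
Exactly one fragment in the molecule meets all constraints, giving 1 match.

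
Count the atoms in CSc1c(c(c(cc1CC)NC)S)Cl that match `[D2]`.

4

The query [D2] means: atom with exactly two heavy-atom neighbours.
Check the 14 heavy atoms by environment: 1× c (aromatic, D2) → match; 5× c (aromatic, D3) → no; 1× S (D1) → no; 1× N (D2) → match; 3× C (D1) → no; 1× C (D2) → match; 1× S (D2) → match; 1× Cl (D1) → no.
Summing the matching environments: 1 + 1 + 1 + 1 = 4 matching atoms.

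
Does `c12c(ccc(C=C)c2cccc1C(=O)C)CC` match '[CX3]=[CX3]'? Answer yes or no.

Yes

The pattern [CX3]=[CX3] describes a non-aromatic C=C double bond between two sp2 carbons — an alkene.
The molecule carries a vinyl group (-CH=CH2), whose atoms satisfy every constraint of the query, so the pattern matches.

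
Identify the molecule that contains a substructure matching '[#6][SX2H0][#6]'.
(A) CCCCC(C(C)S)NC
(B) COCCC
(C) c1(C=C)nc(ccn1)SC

[#6][SX2H0][#6] describes an aliphatic sulfur bridging two carbons with no H on the sulfur (a thioether).
(A) has a thiol (-SH) but the sulfur has H1, not H0 bridging two carbons.
(B) has a methoxy ether (-OCH3) but the bridging atom is O, not S.
(C) contains a methylthio ether (-SCH3), which satisfies every atom and bond constraint.
So the answer is (C).

C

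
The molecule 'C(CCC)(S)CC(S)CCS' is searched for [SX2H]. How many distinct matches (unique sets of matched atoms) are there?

3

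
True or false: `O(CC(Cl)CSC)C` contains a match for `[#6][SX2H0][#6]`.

The pattern [#6][SX2H0][#6] describes an aliphatic sulfur bridging two carbons with no H on the sulfur — a thioether.
The molecule carries a methylthio ether (-SCH3), whose atoms satisfy every constraint of the query, so the pattern matches.

True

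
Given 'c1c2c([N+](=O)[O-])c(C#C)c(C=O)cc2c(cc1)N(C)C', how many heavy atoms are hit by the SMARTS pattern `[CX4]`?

2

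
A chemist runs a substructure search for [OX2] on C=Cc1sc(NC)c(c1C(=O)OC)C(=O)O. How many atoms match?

The query [OX2] means: aliphatic oxygen with two total connections — ether, hydroxyl, or ester single-bond O.
Check the 16 heavy atoms by environment: 1× s (aromatic, X2) → no; 4× c (aromatic, X3) → no; 4× C (X3) → no; 2× O (X1) → no; 2× O (X2) → match; 1× N (X3) → no; 2× C (X4) → no.
That gives 2 matching atoms.

2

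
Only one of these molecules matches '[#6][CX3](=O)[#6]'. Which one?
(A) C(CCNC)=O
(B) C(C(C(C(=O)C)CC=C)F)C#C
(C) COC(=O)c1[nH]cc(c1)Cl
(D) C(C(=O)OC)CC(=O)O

B

[#6][CX3](=O)[#6] describes a carbonyl carbon (no H) flanked by two carbons (a ketone).
(A) has an aldehyde (-CHO) but the carbonyl carbon has H1, so it is not flanked by two carbons.
(B) contains an acetyl/ketone group (-C(=O)CH3), which satisfies every atom and bond constraint.
(C) has a methyl-ester group (-C(=O)OCH3) but one neighbour of the carbonyl carbon is O, not C.
(D) has a carboxylic acid group (-C(=O)OH) but one neighbour of the carbonyl carbon is O, not C.
So the answer is (B).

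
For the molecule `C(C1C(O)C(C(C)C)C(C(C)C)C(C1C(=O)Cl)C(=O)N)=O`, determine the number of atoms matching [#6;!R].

9

The query [#6;!R] means: carbon not in any ring.
Check the 21 heavy atoms by environment: 6× C (in 6-ring) → no; 9× C (acyclic) → match; 4× O (acyclic) → no; 1× N (acyclic) → no; 1× Cl (acyclic) → no.
That gives 9 matching atoms.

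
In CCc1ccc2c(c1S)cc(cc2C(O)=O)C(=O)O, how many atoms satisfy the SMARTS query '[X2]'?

3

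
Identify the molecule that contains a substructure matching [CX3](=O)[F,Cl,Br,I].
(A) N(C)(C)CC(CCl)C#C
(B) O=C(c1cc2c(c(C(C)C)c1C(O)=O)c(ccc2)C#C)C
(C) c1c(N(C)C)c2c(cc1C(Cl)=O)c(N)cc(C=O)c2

C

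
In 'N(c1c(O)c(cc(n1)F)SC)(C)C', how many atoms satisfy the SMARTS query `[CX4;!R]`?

3

Check the 13 heavy atoms by environment: 1× n (aromatic, X2, in 6-ring) → no; 5× c (aromatic, X3, in 6-ring) → no; 1× S (X2, acyclic) → no; 3× C (X4, acyclic) → match; 1× N (X3, acyclic) → no; 1× O (X2, acyclic) → no; 1× F (X1, acyclic) → no.
That gives 3 matching atoms.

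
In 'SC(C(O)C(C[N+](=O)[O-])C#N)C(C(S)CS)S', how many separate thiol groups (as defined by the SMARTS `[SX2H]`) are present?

4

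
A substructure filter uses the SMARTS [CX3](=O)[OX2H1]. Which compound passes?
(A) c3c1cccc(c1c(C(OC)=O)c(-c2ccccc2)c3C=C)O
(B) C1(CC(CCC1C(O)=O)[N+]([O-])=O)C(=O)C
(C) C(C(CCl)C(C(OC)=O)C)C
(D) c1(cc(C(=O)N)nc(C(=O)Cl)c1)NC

B

[CX3](=O)[OX2H1] describes an sp2 carbon double-bonded to O and single-bonded to an -OH oxygen (a carboxylic acid).
(A) has a methyl-ester group (-C(=O)OCH3) but the singly-bonded O has no H (OX2H0, not OX2H1).
(B) contains a carboxylic acid group (-C(=O)OH), which satisfies every atom and bond constraint.
(C) has a methyl-ester group (-C(=O)OCH3) but the singly-bonded O has no H (OX2H0, not OX2H1).
(D) has a primary amide (-C(=O)NH2) but the carbonyl is bonded to N, not to an -OH oxygen.
So the answer is (B).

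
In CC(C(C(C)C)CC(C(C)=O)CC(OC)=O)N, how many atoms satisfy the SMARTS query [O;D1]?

2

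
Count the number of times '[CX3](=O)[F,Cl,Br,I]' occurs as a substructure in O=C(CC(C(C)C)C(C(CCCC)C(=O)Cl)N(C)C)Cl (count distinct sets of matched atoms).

[CX3](=O)[F,Cl,Br,I] is the SMARTS for an acyl halide: a carbonyl carbon bonded to a halogen.
The molecule carries 2 separate instances of an acyl chloride (-C(=O)Cl) meeting every constraint; each maps to a distinct set of atoms, giving 2 matches.

2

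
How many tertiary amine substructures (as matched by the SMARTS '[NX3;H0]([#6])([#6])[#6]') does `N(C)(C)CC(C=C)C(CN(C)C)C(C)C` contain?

2

[NX3;H0]([#6])([#6])[#6] is the SMARTS for a tertiary amine: a trivalent nitrogen with no H, bonded to three carbons.
The molecule carries 2 separate instances of a dimethylamino group (-N(CH3)2) meeting every constraint; each maps to a distinct set of atoms, giving 2 matches.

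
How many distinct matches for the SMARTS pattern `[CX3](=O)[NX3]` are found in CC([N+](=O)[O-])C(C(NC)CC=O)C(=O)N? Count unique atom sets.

[CX3](=O)[NX3] is the SMARTS for an amide: a carbonyl carbon bonded to a trivalent nitrogen.
Exactly one fragment in the molecule meets all constraints, giving 1 match.

1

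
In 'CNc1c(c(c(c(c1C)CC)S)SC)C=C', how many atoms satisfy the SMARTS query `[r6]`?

The query [r6] means: r6 matches atoms in a six-membered ring.
Check the 16 heavy atoms by environment: 6× c (aromatic, in 6-ring) → match; 2× S (acyclic) → no; 7× C (acyclic) → no; 1× N (acyclic) → no.
That gives 6 matching atoms.

6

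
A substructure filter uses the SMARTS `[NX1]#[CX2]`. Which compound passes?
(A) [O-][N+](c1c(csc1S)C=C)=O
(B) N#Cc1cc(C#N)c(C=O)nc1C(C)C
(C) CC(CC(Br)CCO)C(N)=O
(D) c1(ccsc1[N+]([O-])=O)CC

[NX1]#[CX2] describes a nitrogen triple-bonded to a two-connected carbon (a nitrile).
(A) has a nitro group (-[N+](=O)[O-]) but there is no C#N triple bond.
(B) contains a nitrile (-C#N), which satisfies every atom and bond constraint.
(C) has a primary amide (-C(=O)NH2) but the nitrogen is NX3, not NX1.
(D) has a nitro group (-[N+](=O)[O-]) but there is no C#N triple bond.
So the answer is (B).

B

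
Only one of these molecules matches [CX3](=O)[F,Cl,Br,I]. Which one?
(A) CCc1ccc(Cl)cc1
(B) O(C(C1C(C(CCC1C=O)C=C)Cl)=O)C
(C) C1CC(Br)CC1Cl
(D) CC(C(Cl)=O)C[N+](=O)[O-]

[CX3](=O)[F,Cl,Br,I] describes a carbonyl carbon bonded to a halogen (an acyl halide).
(A) has a chloro substituent but the Cl is not on a carbonyl carbon.
(B) has a chloro substituent but the Cl is not on a carbonyl carbon.
(C) has a chloro substituent but the Cl is not on a carbonyl carbon.
(D) contains an acyl chloride (-C(=O)Cl), which satisfies every atom and bond constraint.
So the answer is (D).

D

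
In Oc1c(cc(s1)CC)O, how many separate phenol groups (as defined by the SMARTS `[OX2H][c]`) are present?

2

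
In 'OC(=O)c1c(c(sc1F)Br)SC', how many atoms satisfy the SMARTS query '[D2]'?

2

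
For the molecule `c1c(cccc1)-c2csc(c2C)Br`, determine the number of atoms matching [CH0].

0

The query [CH0] means: aliphatic carbon with no attached hydrogen.
Check the 13 heavy atoms by environment: 1× s (aromatic, H0) → no; 6× c (aromatic, H1) → no; 4× c (aromatic, H0) → no; 1× Br (H0) → no; 1× C (H3) → no.
No environment satisfies the query, so 0 matching atoms.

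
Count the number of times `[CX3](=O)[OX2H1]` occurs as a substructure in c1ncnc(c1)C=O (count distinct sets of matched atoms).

[CX3](=O)[OX2H1] is the SMARTS for a carboxylic acid: an sp2 carbon double-bonded to O and single-bonded to an -OH oxygen.
The molecule has an aldehyde (-CHO), but there is no singly-bonded oxygen on the carbonyl carbon; nothing else fits, so there are 0 matches.

0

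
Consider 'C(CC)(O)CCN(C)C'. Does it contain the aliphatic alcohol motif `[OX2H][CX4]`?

The pattern [OX2H][CX4] describes a hydroxyl oxygen bound to an sp3 (X4) carbon — an aliphatic alcohol.
The molecule carries a hydroxyl group (-OH), whose atoms satisfy every constraint of the query, so the pattern matches.

Yes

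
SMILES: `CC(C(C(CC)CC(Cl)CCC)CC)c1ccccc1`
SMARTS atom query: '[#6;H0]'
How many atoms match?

The query [#6;H0] means: any carbon with no attached hydrogen.
Check the 20 heavy atoms by environment: 5× C (H2) → no; 4× C (H1) → no; 4× C (H3) → no; 1× Cl (H0) → no; 1× c (aromatic, H0) → match; 5× c (aromatic, H1) → no.
That gives 1 matching atom.

1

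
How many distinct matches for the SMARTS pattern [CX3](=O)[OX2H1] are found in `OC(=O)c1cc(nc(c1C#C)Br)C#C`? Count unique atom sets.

[CX3](=O)[OX2H1] is the SMARTS for a carboxylic acid: an sp2 carbon double-bonded to O and single-bonded to an -OH oxygen.
Exactly one fragment in the molecule meets all constraints, giving 1 match.

1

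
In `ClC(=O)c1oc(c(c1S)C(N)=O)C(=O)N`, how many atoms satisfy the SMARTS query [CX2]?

0

Check the 15 heavy atoms by environment: 1× o (aromatic, X2) → no; 4× c (aromatic, X3) → no; 3× C (X3) → no; 3× O (X1) → no; 2× N (X3) → no; 1× Cl (X1) → no; 1× S (X2) → no.
No environment satisfies the query, so 0 matching atoms.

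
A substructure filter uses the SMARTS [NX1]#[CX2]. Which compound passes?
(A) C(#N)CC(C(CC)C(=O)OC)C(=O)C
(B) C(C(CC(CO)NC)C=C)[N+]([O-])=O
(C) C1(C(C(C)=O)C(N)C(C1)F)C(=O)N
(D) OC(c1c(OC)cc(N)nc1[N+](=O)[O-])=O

[NX1]#[CX2] describes a nitrogen triple-bonded to a two-connected carbon (a nitrile).
(A) contains a nitrile (-C#N), which satisfies every atom and bond constraint.
(B) has a nitro group (-[N+](=O)[O-]) but there is no C#N triple bond.
(C) has a primary amino group (-NH2) but the nitrogen is NX3 (three connections), not NX1 triple-bonded.
(D) has a primary amino group (-NH2) but the nitrogen is NX3 (three connections), not NX1 triple-bonded.
So the answer is (A).

A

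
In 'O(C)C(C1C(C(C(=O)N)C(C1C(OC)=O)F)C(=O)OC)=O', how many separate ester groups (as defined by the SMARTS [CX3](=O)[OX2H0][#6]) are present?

3

[CX3](=O)[OX2H0][#6] is the SMARTS for an ester: a carbonyl carbon bonded to an oxygen that is itself bonded to carbon (no H on that O).
The molecule carries 3 separate instances of a methyl-ester group (-C(=O)OCH3) meeting every constraint; each maps to a distinct set of atoms, giving 3 matches.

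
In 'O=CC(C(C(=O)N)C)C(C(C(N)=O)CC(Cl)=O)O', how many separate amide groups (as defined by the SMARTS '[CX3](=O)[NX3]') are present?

2

[CX3](=O)[NX3] is the SMARTS for an amide: a carbonyl carbon bonded to a trivalent nitrogen.
The molecule carries 2 separate instances of a primary amide (-C(=O)NH2) meeting every constraint; each maps to a distinct set of atoms, giving 2 matches.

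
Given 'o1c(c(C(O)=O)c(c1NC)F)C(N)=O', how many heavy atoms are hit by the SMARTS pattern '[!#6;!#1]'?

The query [!#6;!#1] means: not carbon and not hydrogen — any heteroatom.
Check the 14 heavy atoms by environment: 1× o (aromatic) → match; 4× c (aromatic) → no; 1× F → match; 3× C → no; 3× O → match; 2× N → match.
Summing the matching environments: 1 + 1 + 3 + 2 = 7 matching atoms.

7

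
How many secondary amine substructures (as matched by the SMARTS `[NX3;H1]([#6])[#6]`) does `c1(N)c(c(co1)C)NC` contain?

1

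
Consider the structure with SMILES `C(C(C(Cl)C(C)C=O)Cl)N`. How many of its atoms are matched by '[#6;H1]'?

4

The query [#6;H1] means: any carbon bearing exactly one hydrogen.
Check the 10 heavy atoms by environment: 1× C (H3) → no; 4× C (H1) → match; 1× C (H2) → no; 2× Cl (H0) → no; 1× O (H0) → no; 1× N (H2) → no.
That gives 4 matching atoms.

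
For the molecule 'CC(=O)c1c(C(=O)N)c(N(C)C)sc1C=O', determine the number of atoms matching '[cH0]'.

4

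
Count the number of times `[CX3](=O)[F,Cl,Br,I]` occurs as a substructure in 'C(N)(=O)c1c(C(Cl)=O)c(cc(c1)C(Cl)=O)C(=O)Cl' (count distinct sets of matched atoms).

[CX3](=O)[F,Cl,Br,I] is the SMARTS for an acyl halide: a carbonyl carbon bonded to a halogen.
The molecule carries 3 separate instances of an acyl chloride (-C(=O)Cl) meeting every constraint; each maps to a distinct set of atoms, giving 3 matches.

3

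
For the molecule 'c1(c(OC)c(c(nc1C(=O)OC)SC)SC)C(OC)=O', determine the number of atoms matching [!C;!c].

Check the 20 heavy atoms by environment: 1× n (aromatic) → match; 5× c (aromatic) → no; 2× S → match; 7× C → no; 5× O → match.
Summing the matching environments: 1 + 2 + 5 = 8 matching atoms.

8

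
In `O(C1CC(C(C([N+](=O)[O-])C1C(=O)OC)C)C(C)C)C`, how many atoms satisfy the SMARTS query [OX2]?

2

The query [OX2] means: aliphatic oxygen with two total connections — ether, hydroxyl, or ester single-bond O.
Check the 19 heavy atoms by environment: 12× C (X4) → no; 1× N (charge +1, X3) → no; 1× O (charge -1, X1) → no; 2× O (X1) → no; 2× O (X2) → match; 1× C (X3) → no.
That gives 2 matching atoms.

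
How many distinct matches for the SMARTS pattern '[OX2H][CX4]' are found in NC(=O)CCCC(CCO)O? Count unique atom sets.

2

[OX2H][CX4] is the SMARTS for an aliphatic alcohol: a hydroxyl oxygen bound to an sp3 (X4) carbon.
The molecule carries 2 separate instances of a hydroxyl group (-OH) meeting every constraint; each maps to a distinct set of atoms, giving 2 matches.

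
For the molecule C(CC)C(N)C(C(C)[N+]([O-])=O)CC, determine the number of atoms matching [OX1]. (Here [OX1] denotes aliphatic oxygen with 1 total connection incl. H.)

Check the 13 heavy atoms by environment: 9× C (X4) → no; 1× N (charge +1, X3) → no; 1× O (charge -1, X1) → match; 1× O (X1) → match; 1× N (X3) → no.
Summing the matching environments: 1 + 1 = 2 matching atoms.

2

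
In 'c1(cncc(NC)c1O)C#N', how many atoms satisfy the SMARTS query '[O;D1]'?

The query [O;D1] means: aliphatic oxygen bonded to exactly one heavy atom.
Check the 11 heavy atoms by environment: 1× n (aromatic, D2) → no; 2× c (aromatic, D2) → no; 3× c (aromatic, D3) → no; 1× C (D2) → no; 1× N (D1) → no; 1× O (D1) → match; 1× N (D2) → no; 1× C (D1) → no.
That gives 1 matching atom.

1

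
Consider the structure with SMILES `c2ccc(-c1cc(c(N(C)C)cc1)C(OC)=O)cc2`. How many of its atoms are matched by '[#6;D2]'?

8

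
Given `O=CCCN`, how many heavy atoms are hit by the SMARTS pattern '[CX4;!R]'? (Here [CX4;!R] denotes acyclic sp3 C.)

Check the 5 heavy atoms by environment: 2× C (X4, acyclic) → match; 1× C (X3, acyclic) → no; 1× O (X1, acyclic) → no; 1× N (X3, acyclic) → no.
That gives 2 matching atoms.

2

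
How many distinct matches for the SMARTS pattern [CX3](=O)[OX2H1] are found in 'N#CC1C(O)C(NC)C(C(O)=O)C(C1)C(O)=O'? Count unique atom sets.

2

[CX3](=O)[OX2H1] is the SMARTS for a carboxylic acid: an sp2 carbon double-bonded to O and single-bonded to an -OH oxygen.
The molecule carries 2 separate instances of a carboxylic acid group (-C(=O)OH) meeting every constraint; each maps to a distinct set of atoms, giving 2 matches.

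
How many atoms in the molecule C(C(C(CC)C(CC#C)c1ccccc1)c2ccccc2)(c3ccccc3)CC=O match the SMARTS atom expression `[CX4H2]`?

3

The query [CX4H2] means: sp3 carbon (X4) with exactly two hydrogens.
Check the 30 heavy atoms by environment: 3× C (H2, X4) → match; 4× C (H1, X4) → no; 3× c (aromatic, H0, X3) → no; 15× c (aromatic, H1, X3) → no; 1× C (H3, X4) → no; 1× C (H0, X2) → no; 1× C (H1, X2) → no; 1× C (H1, X3) → no; 1× O (H0, X1) → no.
That gives 3 matching atoms.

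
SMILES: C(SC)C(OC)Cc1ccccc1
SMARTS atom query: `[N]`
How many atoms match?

0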